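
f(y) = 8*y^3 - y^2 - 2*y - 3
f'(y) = 24*y^2 - 2*y - 2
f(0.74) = -1.79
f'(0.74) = 9.66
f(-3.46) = -339.43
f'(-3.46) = 292.24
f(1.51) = 19.24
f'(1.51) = 49.70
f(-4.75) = -873.44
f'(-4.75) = 549.00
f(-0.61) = -3.97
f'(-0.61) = 8.15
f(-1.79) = -48.51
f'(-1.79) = 78.48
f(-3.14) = -254.25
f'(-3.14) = 240.91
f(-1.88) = -55.93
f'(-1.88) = 86.59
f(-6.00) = -1755.00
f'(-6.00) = 874.00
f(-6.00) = -1755.00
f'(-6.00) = 874.00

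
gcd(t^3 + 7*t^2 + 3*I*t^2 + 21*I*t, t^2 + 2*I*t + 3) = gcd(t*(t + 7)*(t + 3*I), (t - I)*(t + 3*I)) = t + 3*I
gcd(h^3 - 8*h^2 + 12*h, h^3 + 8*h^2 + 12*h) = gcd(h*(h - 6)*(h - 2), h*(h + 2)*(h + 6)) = h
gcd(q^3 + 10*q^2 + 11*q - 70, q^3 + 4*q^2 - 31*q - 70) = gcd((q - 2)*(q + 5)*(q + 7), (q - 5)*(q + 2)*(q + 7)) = q + 7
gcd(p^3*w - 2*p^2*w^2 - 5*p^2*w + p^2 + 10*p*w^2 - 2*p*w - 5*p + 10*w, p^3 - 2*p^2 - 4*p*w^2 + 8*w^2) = p - 2*w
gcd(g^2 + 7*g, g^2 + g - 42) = g + 7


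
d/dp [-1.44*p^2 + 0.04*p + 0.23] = 0.04 - 2.88*p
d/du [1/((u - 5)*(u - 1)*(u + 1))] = (-(u - 5)*(u - 1) - (u - 5)*(u + 1) - (u - 1)*(u + 1))/((u - 5)^2*(u - 1)^2*(u + 1)^2)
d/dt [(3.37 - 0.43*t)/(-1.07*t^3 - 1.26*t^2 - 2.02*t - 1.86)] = (-0.9202*t^3 + 10.2759*t^2 + 8.4924*t + 7.6072)/(1.1449*t^6 + 2.6964*t^5 + 5.9104*t^4 + 9.0708*t^3 + 8.7676*t^2 + 7.5144*t + 3.4596)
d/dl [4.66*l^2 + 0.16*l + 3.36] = 9.32*l + 0.16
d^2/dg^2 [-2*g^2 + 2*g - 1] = -4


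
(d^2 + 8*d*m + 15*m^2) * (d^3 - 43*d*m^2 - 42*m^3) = d^5 + 8*d^4*m - 28*d^3*m^2 - 386*d^2*m^3 - 981*d*m^4 - 630*m^5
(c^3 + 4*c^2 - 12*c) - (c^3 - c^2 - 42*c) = 5*c^2 + 30*c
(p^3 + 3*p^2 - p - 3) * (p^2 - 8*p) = p^5 - 5*p^4 - 25*p^3 + 5*p^2 + 24*p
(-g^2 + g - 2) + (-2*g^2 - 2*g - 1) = -3*g^2 - g - 3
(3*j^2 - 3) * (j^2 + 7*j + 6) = 3*j^4 + 21*j^3 + 15*j^2 - 21*j - 18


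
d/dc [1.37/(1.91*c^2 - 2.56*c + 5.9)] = (3.5072 - 5.2334*c)/(1.91*c^2 - 2.56*c + 5.9)^2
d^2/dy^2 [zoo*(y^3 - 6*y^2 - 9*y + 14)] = zoo*(y - 2)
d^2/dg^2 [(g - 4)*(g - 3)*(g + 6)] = 6*g - 2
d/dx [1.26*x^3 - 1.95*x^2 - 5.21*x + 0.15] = 3.78*x^2 - 3.9*x - 5.21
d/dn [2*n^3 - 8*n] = 6*n^2 - 8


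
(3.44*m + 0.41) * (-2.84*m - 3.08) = -9.7696*m^2 - 11.7596*m - 1.2628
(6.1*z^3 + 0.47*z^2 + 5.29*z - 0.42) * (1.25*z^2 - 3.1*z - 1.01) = 7.625*z^5 - 18.3225*z^4 - 1.0055*z^3 - 17.3987*z^2 - 4.0409*z + 0.4242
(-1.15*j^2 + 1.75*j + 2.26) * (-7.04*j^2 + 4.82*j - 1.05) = 8.096*j^4 - 17.863*j^3 - 6.2679*j^2 + 9.0557*j - 2.373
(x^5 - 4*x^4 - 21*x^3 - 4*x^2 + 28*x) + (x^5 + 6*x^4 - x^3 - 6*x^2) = 2*x^5 + 2*x^4 - 22*x^3 - 10*x^2 + 28*x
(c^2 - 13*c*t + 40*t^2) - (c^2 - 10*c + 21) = -13*c*t + 10*c + 40*t^2 - 21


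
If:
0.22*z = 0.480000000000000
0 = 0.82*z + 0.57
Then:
No Solution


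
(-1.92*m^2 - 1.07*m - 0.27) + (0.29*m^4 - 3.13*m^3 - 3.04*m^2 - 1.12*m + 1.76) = 0.29*m^4 - 3.13*m^3 - 4.96*m^2 - 2.19*m + 1.49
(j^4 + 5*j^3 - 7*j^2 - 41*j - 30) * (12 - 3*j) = -3*j^5 - 3*j^4 + 81*j^3 + 39*j^2 - 402*j - 360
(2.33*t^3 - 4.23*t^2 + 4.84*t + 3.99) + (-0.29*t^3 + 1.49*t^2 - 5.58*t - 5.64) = 2.04*t^3 - 2.74*t^2 - 0.74*t - 1.65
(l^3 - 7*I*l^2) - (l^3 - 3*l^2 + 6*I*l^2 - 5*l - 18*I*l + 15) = 3*l^2 - 13*I*l^2 + 5*l + 18*I*l - 15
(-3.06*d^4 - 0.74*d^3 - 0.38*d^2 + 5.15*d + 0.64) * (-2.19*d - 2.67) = 6.7014*d^5 + 9.7908*d^4 + 2.808*d^3 - 10.2639*d^2 - 15.1521*d - 1.7088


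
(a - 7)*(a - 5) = a^2 - 12*a + 35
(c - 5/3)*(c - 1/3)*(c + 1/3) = c^3 - 5*c^2/3 - c/9 + 5/27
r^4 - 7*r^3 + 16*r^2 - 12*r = r*(r - 3)*(r - 2)^2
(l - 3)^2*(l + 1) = l^3 - 5*l^2 + 3*l + 9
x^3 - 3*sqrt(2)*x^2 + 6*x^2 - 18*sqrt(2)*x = x*(x + 6)*(x - 3*sqrt(2))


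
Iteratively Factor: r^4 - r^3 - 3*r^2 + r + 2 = (r - 2)*(r^3 + r^2 - r - 1) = (r - 2)*(r - 1)*(r^2 + 2*r + 1) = (r - 2)*(r - 1)*(r + 1)*(r + 1)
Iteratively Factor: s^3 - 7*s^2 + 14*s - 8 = (s - 1)*(s^2 - 6*s + 8) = (s - 2)*(s - 1)*(s - 4)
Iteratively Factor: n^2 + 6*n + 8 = (n + 2)*(n + 4)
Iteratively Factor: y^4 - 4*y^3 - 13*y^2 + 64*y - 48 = (y - 4)*(y^3 - 13*y + 12) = (y - 4)*(y - 1)*(y^2 + y - 12) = (y - 4)*(y - 3)*(y - 1)*(y + 4)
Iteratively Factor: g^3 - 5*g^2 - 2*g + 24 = (g - 4)*(g^2 - g - 6) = (g - 4)*(g - 3)*(g + 2)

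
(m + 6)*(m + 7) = m^2 + 13*m + 42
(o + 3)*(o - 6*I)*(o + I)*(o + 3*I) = o^4 + 3*o^3 - 2*I*o^3 + 21*o^2 - 6*I*o^2 + 63*o + 18*I*o + 54*I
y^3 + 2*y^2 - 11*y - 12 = (y - 3)*(y + 1)*(y + 4)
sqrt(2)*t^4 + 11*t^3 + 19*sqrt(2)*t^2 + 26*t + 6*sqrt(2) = (t + sqrt(2))^2*(t + 3*sqrt(2))*(sqrt(2)*t + 1)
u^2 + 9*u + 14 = (u + 2)*(u + 7)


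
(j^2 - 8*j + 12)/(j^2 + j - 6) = (j - 6)/(j + 3)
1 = 1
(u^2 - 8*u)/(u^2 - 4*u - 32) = u/(u + 4)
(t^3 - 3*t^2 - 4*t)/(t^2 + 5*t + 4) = t*(t - 4)/(t + 4)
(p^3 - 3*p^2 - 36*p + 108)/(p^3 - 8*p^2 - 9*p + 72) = (p^2 - 36)/(p^2 - 5*p - 24)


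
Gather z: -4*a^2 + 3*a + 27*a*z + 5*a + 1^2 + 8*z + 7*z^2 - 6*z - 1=-4*a^2 + 8*a + 7*z^2 + z*(27*a + 2)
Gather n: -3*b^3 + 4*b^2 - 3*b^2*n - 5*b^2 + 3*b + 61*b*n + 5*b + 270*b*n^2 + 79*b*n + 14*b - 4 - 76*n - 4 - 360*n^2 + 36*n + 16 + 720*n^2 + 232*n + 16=-3*b^3 - b^2 + 22*b + n^2*(270*b + 360) + n*(-3*b^2 + 140*b + 192) + 24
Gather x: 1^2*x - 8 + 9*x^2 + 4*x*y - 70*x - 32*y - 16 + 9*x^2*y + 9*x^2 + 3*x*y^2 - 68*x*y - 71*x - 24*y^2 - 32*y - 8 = x^2*(9*y + 18) + x*(3*y^2 - 64*y - 140) - 24*y^2 - 64*y - 32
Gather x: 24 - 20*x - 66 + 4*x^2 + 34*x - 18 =4*x^2 + 14*x - 60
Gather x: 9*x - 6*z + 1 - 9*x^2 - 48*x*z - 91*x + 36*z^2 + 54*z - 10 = -9*x^2 + x*(-48*z - 82) + 36*z^2 + 48*z - 9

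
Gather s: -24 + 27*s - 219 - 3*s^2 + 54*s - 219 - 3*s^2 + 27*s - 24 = -6*s^2 + 108*s - 486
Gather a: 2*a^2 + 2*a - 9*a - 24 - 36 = 2*a^2 - 7*a - 60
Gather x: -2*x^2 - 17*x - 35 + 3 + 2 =-2*x^2 - 17*x - 30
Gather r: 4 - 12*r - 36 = -12*r - 32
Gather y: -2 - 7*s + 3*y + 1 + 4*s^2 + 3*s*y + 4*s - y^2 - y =4*s^2 - 3*s - y^2 + y*(3*s + 2) - 1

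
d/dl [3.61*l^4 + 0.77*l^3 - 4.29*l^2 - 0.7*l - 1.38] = 14.44*l^3 + 2.31*l^2 - 8.58*l - 0.7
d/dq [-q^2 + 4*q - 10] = 4 - 2*q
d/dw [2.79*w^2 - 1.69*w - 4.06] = 5.58*w - 1.69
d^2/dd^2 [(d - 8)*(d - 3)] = 2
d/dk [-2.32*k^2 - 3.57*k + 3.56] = -4.64*k - 3.57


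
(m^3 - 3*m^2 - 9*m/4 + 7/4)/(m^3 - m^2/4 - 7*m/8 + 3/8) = 2*(2*m - 7)/(4*m - 3)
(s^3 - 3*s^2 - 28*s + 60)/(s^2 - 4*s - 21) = (-s^3 + 3*s^2 + 28*s - 60)/(-s^2 + 4*s + 21)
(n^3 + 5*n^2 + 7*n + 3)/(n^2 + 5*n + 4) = (n^2 + 4*n + 3)/(n + 4)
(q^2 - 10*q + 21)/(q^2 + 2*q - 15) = (q - 7)/(q + 5)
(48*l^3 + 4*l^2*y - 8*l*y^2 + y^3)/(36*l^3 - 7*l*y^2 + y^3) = (-4*l + y)/(-3*l + y)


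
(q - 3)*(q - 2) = q^2 - 5*q + 6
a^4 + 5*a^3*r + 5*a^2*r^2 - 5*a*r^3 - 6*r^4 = (a - r)*(a + r)*(a + 2*r)*(a + 3*r)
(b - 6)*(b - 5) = b^2 - 11*b + 30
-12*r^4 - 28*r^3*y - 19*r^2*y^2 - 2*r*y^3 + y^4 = (-6*r + y)*(r + y)^2*(2*r + y)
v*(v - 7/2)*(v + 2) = v^3 - 3*v^2/2 - 7*v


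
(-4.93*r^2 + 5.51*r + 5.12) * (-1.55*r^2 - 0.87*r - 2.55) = 7.6415*r^4 - 4.2514*r^3 - 0.158200000000003*r^2 - 18.5049*r - 13.056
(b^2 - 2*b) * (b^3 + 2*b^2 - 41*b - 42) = b^5 - 45*b^3 + 40*b^2 + 84*b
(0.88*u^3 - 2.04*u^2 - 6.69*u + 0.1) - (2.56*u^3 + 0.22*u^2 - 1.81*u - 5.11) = -1.68*u^3 - 2.26*u^2 - 4.88*u + 5.21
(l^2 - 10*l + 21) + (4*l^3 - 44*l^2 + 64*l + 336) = 4*l^3 - 43*l^2 + 54*l + 357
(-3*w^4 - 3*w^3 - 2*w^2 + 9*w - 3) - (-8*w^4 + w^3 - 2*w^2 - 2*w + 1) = 5*w^4 - 4*w^3 + 11*w - 4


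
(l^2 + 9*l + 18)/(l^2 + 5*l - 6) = (l + 3)/(l - 1)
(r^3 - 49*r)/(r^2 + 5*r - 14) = r*(r - 7)/(r - 2)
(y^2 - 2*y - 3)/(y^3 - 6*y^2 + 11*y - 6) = (y + 1)/(y^2 - 3*y + 2)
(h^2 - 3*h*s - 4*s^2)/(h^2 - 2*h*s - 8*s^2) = (h + s)/(h + 2*s)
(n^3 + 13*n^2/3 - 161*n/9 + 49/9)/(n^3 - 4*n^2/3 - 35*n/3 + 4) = (n^2 + 14*n/3 - 49/3)/(n^2 - n - 12)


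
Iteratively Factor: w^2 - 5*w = (w)*(w - 5)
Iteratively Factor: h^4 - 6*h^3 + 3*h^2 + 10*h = (h - 5)*(h^3 - h^2 - 2*h) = h*(h - 5)*(h^2 - h - 2) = h*(h - 5)*(h + 1)*(h - 2)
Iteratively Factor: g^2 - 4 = (g - 2)*(g + 2)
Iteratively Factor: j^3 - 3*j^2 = (j - 3)*(j^2) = j*(j - 3)*(j)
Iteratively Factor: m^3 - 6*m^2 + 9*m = (m)*(m^2 - 6*m + 9) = m*(m - 3)*(m - 3)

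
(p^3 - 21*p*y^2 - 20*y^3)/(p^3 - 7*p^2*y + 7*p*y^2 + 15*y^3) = (-p - 4*y)/(-p + 3*y)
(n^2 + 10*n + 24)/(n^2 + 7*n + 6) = (n + 4)/(n + 1)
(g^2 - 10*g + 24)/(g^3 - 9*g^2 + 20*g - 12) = (g - 4)/(g^2 - 3*g + 2)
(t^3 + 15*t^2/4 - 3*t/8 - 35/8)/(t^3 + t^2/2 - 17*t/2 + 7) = (t + 5/4)/(t - 2)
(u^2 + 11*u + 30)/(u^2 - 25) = (u + 6)/(u - 5)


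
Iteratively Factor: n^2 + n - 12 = (n + 4)*(n - 3)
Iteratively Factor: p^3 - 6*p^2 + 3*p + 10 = (p - 5)*(p^2 - p - 2) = (p - 5)*(p + 1)*(p - 2)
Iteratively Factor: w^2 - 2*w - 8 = (w + 2)*(w - 4)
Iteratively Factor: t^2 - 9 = (t - 3)*(t + 3)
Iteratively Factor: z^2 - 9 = (z + 3)*(z - 3)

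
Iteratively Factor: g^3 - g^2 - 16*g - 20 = (g - 5)*(g^2 + 4*g + 4) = (g - 5)*(g + 2)*(g + 2)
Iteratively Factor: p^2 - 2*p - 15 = (p + 3)*(p - 5)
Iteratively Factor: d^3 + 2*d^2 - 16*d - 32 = (d + 4)*(d^2 - 2*d - 8) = (d + 2)*(d + 4)*(d - 4)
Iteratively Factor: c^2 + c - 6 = (c + 3)*(c - 2)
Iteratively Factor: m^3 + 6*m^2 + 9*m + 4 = (m + 1)*(m^2 + 5*m + 4) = (m + 1)*(m + 4)*(m + 1)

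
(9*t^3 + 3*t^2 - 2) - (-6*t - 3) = 9*t^3 + 3*t^2 + 6*t + 1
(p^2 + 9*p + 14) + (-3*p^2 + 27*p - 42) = -2*p^2 + 36*p - 28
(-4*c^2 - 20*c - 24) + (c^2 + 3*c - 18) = -3*c^2 - 17*c - 42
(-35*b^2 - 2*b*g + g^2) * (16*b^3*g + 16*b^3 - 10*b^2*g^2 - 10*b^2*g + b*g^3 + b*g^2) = -560*b^5*g - 560*b^5 + 318*b^4*g^2 + 318*b^4*g + b^3*g^3 + b^3*g^2 - 12*b^2*g^4 - 12*b^2*g^3 + b*g^5 + b*g^4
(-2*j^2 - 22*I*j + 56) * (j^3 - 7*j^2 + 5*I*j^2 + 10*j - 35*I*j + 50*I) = -2*j^5 + 14*j^4 - 32*I*j^4 + 146*j^3 + 224*I*j^3 - 1162*j^2 - 40*I*j^2 + 1660*j - 1960*I*j + 2800*I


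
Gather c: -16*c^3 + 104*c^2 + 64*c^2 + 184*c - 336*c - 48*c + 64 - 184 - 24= -16*c^3 + 168*c^2 - 200*c - 144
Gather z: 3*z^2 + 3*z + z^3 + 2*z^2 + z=z^3 + 5*z^2 + 4*z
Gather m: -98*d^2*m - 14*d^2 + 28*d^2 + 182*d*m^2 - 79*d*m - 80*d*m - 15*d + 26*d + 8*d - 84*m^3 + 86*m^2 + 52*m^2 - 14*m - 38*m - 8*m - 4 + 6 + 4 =14*d^2 + 19*d - 84*m^3 + m^2*(182*d + 138) + m*(-98*d^2 - 159*d - 60) + 6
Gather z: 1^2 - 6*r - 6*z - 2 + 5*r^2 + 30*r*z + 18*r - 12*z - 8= 5*r^2 + 12*r + z*(30*r - 18) - 9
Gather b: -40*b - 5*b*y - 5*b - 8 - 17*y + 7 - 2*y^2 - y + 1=b*(-5*y - 45) - 2*y^2 - 18*y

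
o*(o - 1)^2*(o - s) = o^4 - o^3*s - 2*o^3 + 2*o^2*s + o^2 - o*s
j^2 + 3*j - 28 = (j - 4)*(j + 7)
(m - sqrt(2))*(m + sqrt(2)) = m^2 - 2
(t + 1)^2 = t^2 + 2*t + 1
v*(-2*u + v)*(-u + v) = 2*u^2*v - 3*u*v^2 + v^3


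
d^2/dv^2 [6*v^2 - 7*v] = 12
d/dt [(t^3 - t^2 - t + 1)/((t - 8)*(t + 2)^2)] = 3*(-t^3 - 16*t^2 + 7*t + 10)/(t^5 - 10*t^4 - 20*t^3 + 200*t^2 + 640*t + 512)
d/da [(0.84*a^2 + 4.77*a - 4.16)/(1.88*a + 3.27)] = (1.5792*a^2 + 5.4936*a + 23.4187)/(3.5344*a^2 + 12.2952*a + 10.6929)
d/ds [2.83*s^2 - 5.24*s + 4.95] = 5.66*s - 5.24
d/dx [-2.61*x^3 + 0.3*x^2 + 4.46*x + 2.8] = -7.83*x^2 + 0.6*x + 4.46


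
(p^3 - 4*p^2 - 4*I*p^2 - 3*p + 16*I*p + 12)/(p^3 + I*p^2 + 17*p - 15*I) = (p - 4)/(p + 5*I)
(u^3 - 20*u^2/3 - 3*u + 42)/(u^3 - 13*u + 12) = (u^2 - 11*u/3 - 14)/(u^2 + 3*u - 4)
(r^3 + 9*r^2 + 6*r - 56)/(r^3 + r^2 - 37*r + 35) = (r^2 + 2*r - 8)/(r^2 - 6*r + 5)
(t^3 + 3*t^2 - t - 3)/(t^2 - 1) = t + 3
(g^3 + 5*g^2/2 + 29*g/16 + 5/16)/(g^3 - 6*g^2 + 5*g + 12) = (16*g^2 + 24*g + 5)/(16*(g^2 - 7*g + 12))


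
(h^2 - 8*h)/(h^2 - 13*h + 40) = h/(h - 5)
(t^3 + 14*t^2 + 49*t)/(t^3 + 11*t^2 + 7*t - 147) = t/(t - 3)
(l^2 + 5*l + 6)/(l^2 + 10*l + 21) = (l + 2)/(l + 7)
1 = 1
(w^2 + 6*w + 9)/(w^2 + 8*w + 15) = (w + 3)/(w + 5)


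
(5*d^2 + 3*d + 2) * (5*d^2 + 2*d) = 25*d^4 + 25*d^3 + 16*d^2 + 4*d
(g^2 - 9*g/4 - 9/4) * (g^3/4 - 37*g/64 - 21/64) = g^5/4 - 9*g^4/16 - 73*g^3/64 + 249*g^2/256 + 261*g/128 + 189/256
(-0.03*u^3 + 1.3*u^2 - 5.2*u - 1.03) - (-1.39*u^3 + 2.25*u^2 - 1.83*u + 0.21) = 1.36*u^3 - 0.95*u^2 - 3.37*u - 1.24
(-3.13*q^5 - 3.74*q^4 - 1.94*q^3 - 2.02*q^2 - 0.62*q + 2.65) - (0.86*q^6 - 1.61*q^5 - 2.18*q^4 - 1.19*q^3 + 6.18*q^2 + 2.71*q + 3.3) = -0.86*q^6 - 1.52*q^5 - 1.56*q^4 - 0.75*q^3 - 8.2*q^2 - 3.33*q - 0.65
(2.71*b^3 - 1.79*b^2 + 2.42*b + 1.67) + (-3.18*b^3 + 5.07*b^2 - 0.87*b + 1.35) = -0.47*b^3 + 3.28*b^2 + 1.55*b + 3.02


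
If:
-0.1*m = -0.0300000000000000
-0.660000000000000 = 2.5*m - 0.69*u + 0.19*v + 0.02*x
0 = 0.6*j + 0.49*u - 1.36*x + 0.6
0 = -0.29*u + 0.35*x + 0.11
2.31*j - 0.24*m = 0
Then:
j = 0.03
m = 0.30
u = 1.64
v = -1.57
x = 1.05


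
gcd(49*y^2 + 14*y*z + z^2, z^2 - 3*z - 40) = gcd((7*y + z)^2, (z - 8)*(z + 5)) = 1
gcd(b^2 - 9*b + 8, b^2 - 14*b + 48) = b - 8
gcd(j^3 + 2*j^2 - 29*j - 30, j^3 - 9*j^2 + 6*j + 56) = 1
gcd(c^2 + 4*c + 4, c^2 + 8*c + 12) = c + 2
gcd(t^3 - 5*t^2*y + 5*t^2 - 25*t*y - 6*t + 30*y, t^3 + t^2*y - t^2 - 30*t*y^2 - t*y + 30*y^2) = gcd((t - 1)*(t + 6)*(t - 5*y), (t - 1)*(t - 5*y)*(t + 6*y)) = -t^2 + 5*t*y + t - 5*y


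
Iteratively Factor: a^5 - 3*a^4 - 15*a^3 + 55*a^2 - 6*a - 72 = (a - 3)*(a^4 - 15*a^2 + 10*a + 24) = (a - 3)^2*(a^3 + 3*a^2 - 6*a - 8) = (a - 3)^2*(a + 4)*(a^2 - a - 2) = (a - 3)^2*(a - 2)*(a + 4)*(a + 1)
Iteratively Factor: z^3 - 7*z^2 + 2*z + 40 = (z - 4)*(z^2 - 3*z - 10) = (z - 5)*(z - 4)*(z + 2)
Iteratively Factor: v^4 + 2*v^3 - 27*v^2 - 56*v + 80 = (v + 4)*(v^3 - 2*v^2 - 19*v + 20) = (v - 1)*(v + 4)*(v^2 - v - 20) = (v - 5)*(v - 1)*(v + 4)*(v + 4)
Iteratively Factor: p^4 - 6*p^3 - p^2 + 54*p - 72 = (p - 2)*(p^3 - 4*p^2 - 9*p + 36) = (p - 2)*(p + 3)*(p^2 - 7*p + 12) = (p - 3)*(p - 2)*(p + 3)*(p - 4)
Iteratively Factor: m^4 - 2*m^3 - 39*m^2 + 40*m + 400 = (m - 5)*(m^3 + 3*m^2 - 24*m - 80) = (m - 5)^2*(m^2 + 8*m + 16) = (m - 5)^2*(m + 4)*(m + 4)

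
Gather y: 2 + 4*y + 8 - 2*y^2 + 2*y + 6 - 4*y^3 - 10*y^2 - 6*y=-4*y^3 - 12*y^2 + 16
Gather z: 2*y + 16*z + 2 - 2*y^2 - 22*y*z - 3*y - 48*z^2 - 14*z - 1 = -2*y^2 - y - 48*z^2 + z*(2 - 22*y) + 1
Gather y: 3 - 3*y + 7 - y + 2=12 - 4*y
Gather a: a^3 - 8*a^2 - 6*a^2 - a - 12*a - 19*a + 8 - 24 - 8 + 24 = a^3 - 14*a^2 - 32*a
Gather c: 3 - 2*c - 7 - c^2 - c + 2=-c^2 - 3*c - 2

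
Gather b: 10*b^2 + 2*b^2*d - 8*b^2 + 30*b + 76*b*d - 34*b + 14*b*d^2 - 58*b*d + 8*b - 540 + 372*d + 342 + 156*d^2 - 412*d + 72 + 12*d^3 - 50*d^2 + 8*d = b^2*(2*d + 2) + b*(14*d^2 + 18*d + 4) + 12*d^3 + 106*d^2 - 32*d - 126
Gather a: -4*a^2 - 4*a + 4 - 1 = -4*a^2 - 4*a + 3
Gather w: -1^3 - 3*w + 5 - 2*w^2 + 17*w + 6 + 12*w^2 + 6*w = 10*w^2 + 20*w + 10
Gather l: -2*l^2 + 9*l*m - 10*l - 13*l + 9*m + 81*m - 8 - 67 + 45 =-2*l^2 + l*(9*m - 23) + 90*m - 30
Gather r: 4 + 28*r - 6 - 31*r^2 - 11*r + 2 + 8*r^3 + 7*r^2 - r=8*r^3 - 24*r^2 + 16*r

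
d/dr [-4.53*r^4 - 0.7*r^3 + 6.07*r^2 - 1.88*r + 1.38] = -18.12*r^3 - 2.1*r^2 + 12.14*r - 1.88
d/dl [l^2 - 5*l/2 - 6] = 2*l - 5/2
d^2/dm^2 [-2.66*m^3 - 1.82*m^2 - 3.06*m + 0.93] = -15.96*m - 3.64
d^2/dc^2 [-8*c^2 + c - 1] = -16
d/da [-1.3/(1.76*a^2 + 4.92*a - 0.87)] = (4.576*a + 6.396)/(1.76*a^2 + 4.92*a - 0.87)^2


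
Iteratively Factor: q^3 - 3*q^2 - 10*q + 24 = (q + 3)*(q^2 - 6*q + 8) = (q - 2)*(q + 3)*(q - 4)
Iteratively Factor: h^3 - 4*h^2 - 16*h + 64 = (h - 4)*(h^2 - 16) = (h - 4)*(h + 4)*(h - 4)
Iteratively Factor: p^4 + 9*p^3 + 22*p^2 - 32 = (p - 1)*(p^3 + 10*p^2 + 32*p + 32) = (p - 1)*(p + 4)*(p^2 + 6*p + 8) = (p - 1)*(p + 2)*(p + 4)*(p + 4)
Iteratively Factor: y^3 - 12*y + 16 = (y + 4)*(y^2 - 4*y + 4) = (y - 2)*(y + 4)*(y - 2)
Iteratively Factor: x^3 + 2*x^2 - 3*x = (x - 1)*(x^2 + 3*x) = (x - 1)*(x + 3)*(x)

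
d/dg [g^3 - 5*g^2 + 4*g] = 3*g^2 - 10*g + 4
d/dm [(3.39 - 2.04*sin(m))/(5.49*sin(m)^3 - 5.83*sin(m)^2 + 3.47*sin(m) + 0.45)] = (22.3992*sin(m)^3 - 67.7265*sin(m)^2 + 39.5274*sin(m) - 12.6813)*cos(m)/(30.1401*sin(m)^6 - 64.0134*sin(m)^5 + 72.0895*sin(m)^4 - 35.5192*sin(m)^3 + 6.7939*sin(m)^2 + 3.123*sin(m) + 0.2025)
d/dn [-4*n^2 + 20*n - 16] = 20 - 8*n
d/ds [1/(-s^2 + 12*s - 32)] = 2*(s - 6)/(s^2 - 12*s + 32)^2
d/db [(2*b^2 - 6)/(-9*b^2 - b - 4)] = 2*(-b^2 - 62*b - 3)/(81*b^4 + 18*b^3 + 73*b^2 + 8*b + 16)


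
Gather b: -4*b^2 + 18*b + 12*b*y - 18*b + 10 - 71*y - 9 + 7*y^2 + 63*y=-4*b^2 + 12*b*y + 7*y^2 - 8*y + 1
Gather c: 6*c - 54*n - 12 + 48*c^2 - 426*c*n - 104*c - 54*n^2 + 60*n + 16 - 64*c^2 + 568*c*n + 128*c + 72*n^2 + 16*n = -16*c^2 + c*(142*n + 30) + 18*n^2 + 22*n + 4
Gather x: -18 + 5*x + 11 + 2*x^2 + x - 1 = 2*x^2 + 6*x - 8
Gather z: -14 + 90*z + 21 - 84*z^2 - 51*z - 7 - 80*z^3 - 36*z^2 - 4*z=-80*z^3 - 120*z^2 + 35*z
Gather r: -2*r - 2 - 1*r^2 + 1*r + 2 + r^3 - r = r^3 - r^2 - 2*r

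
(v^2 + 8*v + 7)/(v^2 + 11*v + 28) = (v + 1)/(v + 4)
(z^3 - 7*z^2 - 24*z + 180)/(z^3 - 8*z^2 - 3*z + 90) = (z^2 - z - 30)/(z^2 - 2*z - 15)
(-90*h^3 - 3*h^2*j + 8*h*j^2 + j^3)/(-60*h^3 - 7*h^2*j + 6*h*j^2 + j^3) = (6*h + j)/(4*h + j)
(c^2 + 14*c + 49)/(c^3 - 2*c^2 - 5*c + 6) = (c^2 + 14*c + 49)/(c^3 - 2*c^2 - 5*c + 6)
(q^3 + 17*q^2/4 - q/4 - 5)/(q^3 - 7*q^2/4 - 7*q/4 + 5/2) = (q + 4)/(q - 2)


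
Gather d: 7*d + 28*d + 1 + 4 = 35*d + 5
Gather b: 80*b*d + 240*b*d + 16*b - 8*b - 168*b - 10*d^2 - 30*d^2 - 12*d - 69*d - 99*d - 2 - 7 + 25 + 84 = b*(320*d - 160) - 40*d^2 - 180*d + 100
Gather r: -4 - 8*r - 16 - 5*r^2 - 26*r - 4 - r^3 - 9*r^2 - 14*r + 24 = -r^3 - 14*r^2 - 48*r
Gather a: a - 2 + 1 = a - 1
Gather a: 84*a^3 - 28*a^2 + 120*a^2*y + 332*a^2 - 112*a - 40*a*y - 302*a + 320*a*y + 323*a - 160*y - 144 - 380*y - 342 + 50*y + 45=84*a^3 + a^2*(120*y + 304) + a*(280*y - 91) - 490*y - 441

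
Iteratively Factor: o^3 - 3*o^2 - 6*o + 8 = (o - 1)*(o^2 - 2*o - 8) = (o - 1)*(o + 2)*(o - 4)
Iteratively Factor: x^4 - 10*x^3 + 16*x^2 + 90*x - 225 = (x + 3)*(x^3 - 13*x^2 + 55*x - 75) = (x - 5)*(x + 3)*(x^2 - 8*x + 15) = (x - 5)*(x - 3)*(x + 3)*(x - 5)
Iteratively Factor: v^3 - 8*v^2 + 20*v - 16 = (v - 2)*(v^2 - 6*v + 8) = (v - 2)^2*(v - 4)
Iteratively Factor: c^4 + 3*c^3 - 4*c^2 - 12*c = (c + 2)*(c^3 + c^2 - 6*c) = (c - 2)*(c + 2)*(c^2 + 3*c) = c*(c - 2)*(c + 2)*(c + 3)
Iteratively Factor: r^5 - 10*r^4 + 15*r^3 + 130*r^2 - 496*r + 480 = (r - 4)*(r^4 - 6*r^3 - 9*r^2 + 94*r - 120) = (r - 4)*(r - 3)*(r^3 - 3*r^2 - 18*r + 40) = (r - 4)*(r - 3)*(r + 4)*(r^2 - 7*r + 10) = (r - 4)*(r - 3)*(r - 2)*(r + 4)*(r - 5)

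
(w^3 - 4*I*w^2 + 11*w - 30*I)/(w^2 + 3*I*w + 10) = (w^2 - 2*I*w + 15)/(w + 5*I)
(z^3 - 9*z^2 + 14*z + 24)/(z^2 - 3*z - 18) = (z^2 - 3*z - 4)/(z + 3)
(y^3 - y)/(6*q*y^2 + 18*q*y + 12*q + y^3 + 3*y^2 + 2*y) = y*(y - 1)/(6*q*y + 12*q + y^2 + 2*y)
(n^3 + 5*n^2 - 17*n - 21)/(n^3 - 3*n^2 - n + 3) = (n + 7)/(n - 1)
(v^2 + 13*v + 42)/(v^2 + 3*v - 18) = (v + 7)/(v - 3)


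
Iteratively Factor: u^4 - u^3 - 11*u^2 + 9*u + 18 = (u - 3)*(u^3 + 2*u^2 - 5*u - 6) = (u - 3)*(u + 1)*(u^2 + u - 6) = (u - 3)*(u - 2)*(u + 1)*(u + 3)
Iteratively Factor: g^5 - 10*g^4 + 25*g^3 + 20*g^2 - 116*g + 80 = (g - 4)*(g^4 - 6*g^3 + g^2 + 24*g - 20) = (g - 4)*(g - 1)*(g^3 - 5*g^2 - 4*g + 20) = (g - 4)*(g - 2)*(g - 1)*(g^2 - 3*g - 10) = (g - 4)*(g - 2)*(g - 1)*(g + 2)*(g - 5)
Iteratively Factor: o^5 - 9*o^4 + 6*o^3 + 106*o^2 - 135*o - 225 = (o - 3)*(o^4 - 6*o^3 - 12*o^2 + 70*o + 75) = (o - 3)*(o + 3)*(o^3 - 9*o^2 + 15*o + 25) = (o - 3)*(o + 1)*(o + 3)*(o^2 - 10*o + 25) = (o - 5)*(o - 3)*(o + 1)*(o + 3)*(o - 5)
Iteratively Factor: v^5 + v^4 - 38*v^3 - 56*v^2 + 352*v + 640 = (v - 5)*(v^4 + 6*v^3 - 8*v^2 - 96*v - 128) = (v - 5)*(v + 4)*(v^3 + 2*v^2 - 16*v - 32) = (v - 5)*(v + 4)^2*(v^2 - 2*v - 8) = (v - 5)*(v + 2)*(v + 4)^2*(v - 4)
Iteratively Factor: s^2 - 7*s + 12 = (s - 3)*(s - 4)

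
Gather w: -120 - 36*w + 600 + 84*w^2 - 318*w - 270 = 84*w^2 - 354*w + 210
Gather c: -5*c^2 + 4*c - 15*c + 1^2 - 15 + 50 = -5*c^2 - 11*c + 36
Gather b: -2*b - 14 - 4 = -2*b - 18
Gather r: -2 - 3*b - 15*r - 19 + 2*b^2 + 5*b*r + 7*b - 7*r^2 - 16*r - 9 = 2*b^2 + 4*b - 7*r^2 + r*(5*b - 31) - 30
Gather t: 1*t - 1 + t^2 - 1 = t^2 + t - 2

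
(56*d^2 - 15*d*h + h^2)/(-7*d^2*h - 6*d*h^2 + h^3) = (-8*d + h)/(h*(d + h))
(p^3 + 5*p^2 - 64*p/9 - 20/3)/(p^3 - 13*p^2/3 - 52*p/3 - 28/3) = (p^2 + 13*p/3 - 10)/(p^2 - 5*p - 14)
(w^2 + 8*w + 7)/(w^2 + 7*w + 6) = (w + 7)/(w + 6)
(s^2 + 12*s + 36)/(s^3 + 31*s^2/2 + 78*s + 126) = 2/(2*s + 7)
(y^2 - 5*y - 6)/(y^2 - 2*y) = (y^2 - 5*y - 6)/(y*(y - 2))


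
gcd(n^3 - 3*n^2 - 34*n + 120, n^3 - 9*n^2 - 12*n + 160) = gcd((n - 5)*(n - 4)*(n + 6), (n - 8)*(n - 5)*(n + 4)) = n - 5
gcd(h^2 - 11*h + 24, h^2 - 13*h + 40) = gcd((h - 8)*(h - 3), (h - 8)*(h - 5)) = h - 8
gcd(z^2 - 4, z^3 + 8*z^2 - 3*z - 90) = 1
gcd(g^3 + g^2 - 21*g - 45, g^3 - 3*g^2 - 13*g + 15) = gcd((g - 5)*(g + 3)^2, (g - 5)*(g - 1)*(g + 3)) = g^2 - 2*g - 15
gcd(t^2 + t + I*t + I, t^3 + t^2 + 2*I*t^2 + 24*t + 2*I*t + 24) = t + 1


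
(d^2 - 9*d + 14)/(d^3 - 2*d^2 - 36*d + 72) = (d - 7)/(d^2 - 36)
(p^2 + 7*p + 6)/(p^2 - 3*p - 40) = (p^2 + 7*p + 6)/(p^2 - 3*p - 40)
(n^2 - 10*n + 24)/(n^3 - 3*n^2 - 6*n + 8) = (n - 6)/(n^2 + n - 2)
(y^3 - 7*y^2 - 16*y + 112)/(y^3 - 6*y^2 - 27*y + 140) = (y + 4)/(y + 5)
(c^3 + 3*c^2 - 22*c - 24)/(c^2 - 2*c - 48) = (c^2 - 3*c - 4)/(c - 8)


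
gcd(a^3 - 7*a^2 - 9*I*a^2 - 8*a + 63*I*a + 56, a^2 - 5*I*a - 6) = 1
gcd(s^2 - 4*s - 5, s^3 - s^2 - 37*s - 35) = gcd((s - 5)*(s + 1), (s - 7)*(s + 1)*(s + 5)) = s + 1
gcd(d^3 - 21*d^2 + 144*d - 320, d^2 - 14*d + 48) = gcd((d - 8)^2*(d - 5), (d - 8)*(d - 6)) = d - 8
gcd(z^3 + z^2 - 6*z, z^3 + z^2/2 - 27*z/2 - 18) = z + 3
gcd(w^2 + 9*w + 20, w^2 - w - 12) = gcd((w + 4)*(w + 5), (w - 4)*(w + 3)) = 1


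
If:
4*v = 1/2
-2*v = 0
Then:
No Solution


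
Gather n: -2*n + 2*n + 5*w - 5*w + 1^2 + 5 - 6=0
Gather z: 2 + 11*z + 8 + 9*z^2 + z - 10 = 9*z^2 + 12*z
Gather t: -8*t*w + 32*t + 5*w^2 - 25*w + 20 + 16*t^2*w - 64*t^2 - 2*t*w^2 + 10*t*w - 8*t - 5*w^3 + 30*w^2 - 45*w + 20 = t^2*(16*w - 64) + t*(-2*w^2 + 2*w + 24) - 5*w^3 + 35*w^2 - 70*w + 40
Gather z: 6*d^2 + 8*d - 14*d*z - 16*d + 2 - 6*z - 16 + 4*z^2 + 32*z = 6*d^2 - 8*d + 4*z^2 + z*(26 - 14*d) - 14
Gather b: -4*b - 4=-4*b - 4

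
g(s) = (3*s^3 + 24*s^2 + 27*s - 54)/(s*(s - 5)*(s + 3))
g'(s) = (9*s^2 + 48*s + 27)/(s*(s - 5)*(s + 3)) - (3*s^3 + 24*s^2 + 27*s - 54)/(s*(s - 5)*(s + 3)^2) - (3*s^3 + 24*s^2 + 27*s - 54)/(s*(s - 5)^2*(s + 3)) - (3*s^3 + 24*s^2 + 27*s - 54)/(s^2*(s - 5)*(s + 3)) = 6*(-5*s^2 + 6*s - 15)/(s^2*(s^2 - 10*s + 25))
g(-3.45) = -1.17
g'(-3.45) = -0.67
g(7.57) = 13.75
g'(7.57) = -4.06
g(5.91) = 32.62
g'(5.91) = -31.98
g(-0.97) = -5.13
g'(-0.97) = -4.57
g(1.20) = -0.95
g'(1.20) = -4.33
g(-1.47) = -3.53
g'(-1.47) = -2.30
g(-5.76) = -0.08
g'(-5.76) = -0.34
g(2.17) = -4.67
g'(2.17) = -4.06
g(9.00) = 10.00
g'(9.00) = -1.69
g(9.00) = 10.00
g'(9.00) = -1.69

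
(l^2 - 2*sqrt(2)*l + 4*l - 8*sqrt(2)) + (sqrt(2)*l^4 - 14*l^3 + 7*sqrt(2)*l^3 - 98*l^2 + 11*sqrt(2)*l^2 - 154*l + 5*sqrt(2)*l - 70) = sqrt(2)*l^4 - 14*l^3 + 7*sqrt(2)*l^3 - 97*l^2 + 11*sqrt(2)*l^2 - 150*l + 3*sqrt(2)*l - 70 - 8*sqrt(2)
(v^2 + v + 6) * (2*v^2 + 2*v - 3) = 2*v^4 + 4*v^3 + 11*v^2 + 9*v - 18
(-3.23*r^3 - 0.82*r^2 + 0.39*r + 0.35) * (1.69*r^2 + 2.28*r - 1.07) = -5.4587*r^5 - 8.7502*r^4 + 2.2456*r^3 + 2.3581*r^2 + 0.3807*r - 0.3745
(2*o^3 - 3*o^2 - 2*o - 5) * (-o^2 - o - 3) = -2*o^5 + o^4 - o^3 + 16*o^2 + 11*o + 15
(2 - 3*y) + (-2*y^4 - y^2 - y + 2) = -2*y^4 - y^2 - 4*y + 4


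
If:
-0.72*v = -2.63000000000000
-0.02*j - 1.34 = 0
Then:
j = -67.00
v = 3.65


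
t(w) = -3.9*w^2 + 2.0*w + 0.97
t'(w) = 2.0 - 7.8*w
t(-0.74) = -2.65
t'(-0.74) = 7.77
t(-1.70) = -13.70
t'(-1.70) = 15.26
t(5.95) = -125.20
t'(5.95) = -44.41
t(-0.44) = -0.67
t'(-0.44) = 5.43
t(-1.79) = -15.11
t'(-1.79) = 15.96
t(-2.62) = -31.04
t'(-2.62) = 22.44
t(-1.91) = -17.08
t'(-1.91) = 16.90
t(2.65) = -21.12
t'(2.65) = -18.67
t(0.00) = 0.97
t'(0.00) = 2.00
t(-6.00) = -151.43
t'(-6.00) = 48.80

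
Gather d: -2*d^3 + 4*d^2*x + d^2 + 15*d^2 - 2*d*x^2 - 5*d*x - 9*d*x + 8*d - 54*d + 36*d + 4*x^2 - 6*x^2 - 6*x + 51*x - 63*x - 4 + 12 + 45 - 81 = -2*d^3 + d^2*(4*x + 16) + d*(-2*x^2 - 14*x - 10) - 2*x^2 - 18*x - 28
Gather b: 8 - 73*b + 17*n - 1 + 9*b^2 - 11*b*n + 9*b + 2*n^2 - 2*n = 9*b^2 + b*(-11*n - 64) + 2*n^2 + 15*n + 7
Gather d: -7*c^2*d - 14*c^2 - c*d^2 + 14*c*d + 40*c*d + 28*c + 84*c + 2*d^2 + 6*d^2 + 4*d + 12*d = -14*c^2 + 112*c + d^2*(8 - c) + d*(-7*c^2 + 54*c + 16)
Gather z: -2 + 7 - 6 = -1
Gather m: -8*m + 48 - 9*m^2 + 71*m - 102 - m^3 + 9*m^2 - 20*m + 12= -m^3 + 43*m - 42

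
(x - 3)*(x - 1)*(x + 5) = x^3 + x^2 - 17*x + 15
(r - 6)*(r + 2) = r^2 - 4*r - 12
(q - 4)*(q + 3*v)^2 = q^3 + 6*q^2*v - 4*q^2 + 9*q*v^2 - 24*q*v - 36*v^2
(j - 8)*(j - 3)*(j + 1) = j^3 - 10*j^2 + 13*j + 24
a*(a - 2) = a^2 - 2*a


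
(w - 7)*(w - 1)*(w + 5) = w^3 - 3*w^2 - 33*w + 35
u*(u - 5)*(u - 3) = u^3 - 8*u^2 + 15*u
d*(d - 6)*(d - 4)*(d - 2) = d^4 - 12*d^3 + 44*d^2 - 48*d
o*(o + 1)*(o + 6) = o^3 + 7*o^2 + 6*o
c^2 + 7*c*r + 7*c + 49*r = (c + 7)*(c + 7*r)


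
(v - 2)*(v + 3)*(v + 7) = v^3 + 8*v^2 + v - 42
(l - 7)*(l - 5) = l^2 - 12*l + 35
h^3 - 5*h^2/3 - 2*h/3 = h*(h - 2)*(h + 1/3)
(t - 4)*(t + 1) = t^2 - 3*t - 4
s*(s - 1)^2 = s^3 - 2*s^2 + s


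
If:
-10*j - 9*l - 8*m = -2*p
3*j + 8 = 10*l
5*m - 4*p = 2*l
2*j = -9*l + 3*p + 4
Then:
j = -2168/3083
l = 1816/3083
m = 640/3083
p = -108/3083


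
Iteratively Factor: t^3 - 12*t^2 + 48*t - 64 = (t - 4)*(t^2 - 8*t + 16) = (t - 4)^2*(t - 4)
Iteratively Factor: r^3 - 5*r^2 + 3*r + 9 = (r + 1)*(r^2 - 6*r + 9) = (r - 3)*(r + 1)*(r - 3)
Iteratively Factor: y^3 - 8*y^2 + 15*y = (y)*(y^2 - 8*y + 15) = y*(y - 3)*(y - 5)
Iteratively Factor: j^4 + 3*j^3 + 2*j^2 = (j + 2)*(j^3 + j^2) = j*(j + 2)*(j^2 + j) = j^2*(j + 2)*(j + 1)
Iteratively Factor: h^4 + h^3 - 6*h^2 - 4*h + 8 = (h + 2)*(h^3 - h^2 - 4*h + 4) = (h + 2)^2*(h^2 - 3*h + 2) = (h - 1)*(h + 2)^2*(h - 2)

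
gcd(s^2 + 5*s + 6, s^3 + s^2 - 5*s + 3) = s + 3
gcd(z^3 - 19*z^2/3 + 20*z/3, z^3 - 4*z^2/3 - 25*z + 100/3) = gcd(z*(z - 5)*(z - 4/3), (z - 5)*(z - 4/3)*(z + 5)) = z^2 - 19*z/3 + 20/3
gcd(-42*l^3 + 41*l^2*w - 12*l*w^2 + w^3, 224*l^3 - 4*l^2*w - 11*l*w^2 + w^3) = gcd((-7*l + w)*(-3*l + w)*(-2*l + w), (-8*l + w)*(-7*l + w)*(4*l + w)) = -7*l + w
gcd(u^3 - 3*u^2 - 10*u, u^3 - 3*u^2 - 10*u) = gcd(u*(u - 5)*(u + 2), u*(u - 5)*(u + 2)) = u^3 - 3*u^2 - 10*u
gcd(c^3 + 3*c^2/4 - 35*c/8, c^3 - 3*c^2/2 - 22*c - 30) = c + 5/2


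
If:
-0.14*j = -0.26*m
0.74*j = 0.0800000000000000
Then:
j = 0.11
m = 0.06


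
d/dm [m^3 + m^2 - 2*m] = 3*m^2 + 2*m - 2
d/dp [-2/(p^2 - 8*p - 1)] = 4*(p - 4)/(-p^2 + 8*p + 1)^2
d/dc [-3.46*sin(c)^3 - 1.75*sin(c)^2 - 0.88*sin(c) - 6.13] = (-3.5*sin(c) + 5.19*cos(2*c) - 6.07)*cos(c)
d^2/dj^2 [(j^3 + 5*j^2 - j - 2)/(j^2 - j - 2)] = 2*(7*j^3 + 30*j^2 + 12*j + 16)/(j^6 - 3*j^5 - 3*j^4 + 11*j^3 + 6*j^2 - 12*j - 8)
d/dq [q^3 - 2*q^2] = q*(3*q - 4)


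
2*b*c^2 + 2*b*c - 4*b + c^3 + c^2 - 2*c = (2*b + c)*(c - 1)*(c + 2)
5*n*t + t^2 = t*(5*n + t)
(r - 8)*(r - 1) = r^2 - 9*r + 8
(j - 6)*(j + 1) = j^2 - 5*j - 6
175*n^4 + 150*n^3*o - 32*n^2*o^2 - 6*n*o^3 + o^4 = (-7*n + o)*(-5*n + o)*(n + o)*(5*n + o)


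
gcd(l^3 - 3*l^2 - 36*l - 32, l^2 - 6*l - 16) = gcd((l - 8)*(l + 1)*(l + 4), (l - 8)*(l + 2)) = l - 8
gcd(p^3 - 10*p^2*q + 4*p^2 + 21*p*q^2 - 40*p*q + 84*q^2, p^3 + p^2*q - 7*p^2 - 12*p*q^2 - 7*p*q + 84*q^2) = p - 3*q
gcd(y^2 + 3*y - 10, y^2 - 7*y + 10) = y - 2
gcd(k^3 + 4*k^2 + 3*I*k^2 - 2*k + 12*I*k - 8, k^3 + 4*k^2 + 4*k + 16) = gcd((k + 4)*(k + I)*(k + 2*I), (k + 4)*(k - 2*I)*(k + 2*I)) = k^2 + k*(4 + 2*I) + 8*I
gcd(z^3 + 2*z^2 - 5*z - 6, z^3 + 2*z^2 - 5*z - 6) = z^3 + 2*z^2 - 5*z - 6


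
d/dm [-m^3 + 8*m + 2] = 8 - 3*m^2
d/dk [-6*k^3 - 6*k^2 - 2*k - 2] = -18*k^2 - 12*k - 2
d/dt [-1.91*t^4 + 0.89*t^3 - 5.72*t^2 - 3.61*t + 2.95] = -7.64*t^3 + 2.67*t^2 - 11.44*t - 3.61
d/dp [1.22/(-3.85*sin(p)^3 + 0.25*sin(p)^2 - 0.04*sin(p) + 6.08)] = (14.091*sin(p)^2 - 0.61*sin(p) + 0.0488)*cos(p)/(3.85*sin(p)^3 - 0.25*sin(p)^2 + 0.04*sin(p) - 6.08)^2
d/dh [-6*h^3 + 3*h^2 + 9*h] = -18*h^2 + 6*h + 9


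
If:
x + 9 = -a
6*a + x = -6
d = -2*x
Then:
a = 3/5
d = 96/5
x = -48/5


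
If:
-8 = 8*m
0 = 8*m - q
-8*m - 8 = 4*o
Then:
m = -1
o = 0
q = -8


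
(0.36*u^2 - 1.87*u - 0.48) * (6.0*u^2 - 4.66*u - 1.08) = 2.16*u^4 - 12.8976*u^3 + 5.4454*u^2 + 4.2564*u + 0.5184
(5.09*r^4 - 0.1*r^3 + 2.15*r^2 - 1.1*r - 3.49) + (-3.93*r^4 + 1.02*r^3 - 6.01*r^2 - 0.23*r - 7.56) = 1.16*r^4 + 0.92*r^3 - 3.86*r^2 - 1.33*r - 11.05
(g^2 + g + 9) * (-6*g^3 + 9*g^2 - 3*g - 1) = -6*g^5 + 3*g^4 - 48*g^3 + 77*g^2 - 28*g - 9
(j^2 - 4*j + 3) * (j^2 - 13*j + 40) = j^4 - 17*j^3 + 95*j^2 - 199*j + 120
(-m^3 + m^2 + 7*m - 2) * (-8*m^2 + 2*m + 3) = 8*m^5 - 10*m^4 - 57*m^3 + 33*m^2 + 17*m - 6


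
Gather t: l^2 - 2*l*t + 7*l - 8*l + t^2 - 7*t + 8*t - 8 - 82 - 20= l^2 - l + t^2 + t*(1 - 2*l) - 110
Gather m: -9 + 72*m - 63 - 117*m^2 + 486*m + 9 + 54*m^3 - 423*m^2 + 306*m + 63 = 54*m^3 - 540*m^2 + 864*m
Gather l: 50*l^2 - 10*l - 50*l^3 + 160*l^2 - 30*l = -50*l^3 + 210*l^2 - 40*l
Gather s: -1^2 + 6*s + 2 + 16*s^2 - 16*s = 16*s^2 - 10*s + 1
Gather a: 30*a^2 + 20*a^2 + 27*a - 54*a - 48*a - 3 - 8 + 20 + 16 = 50*a^2 - 75*a + 25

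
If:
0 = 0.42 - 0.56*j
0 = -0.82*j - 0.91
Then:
No Solution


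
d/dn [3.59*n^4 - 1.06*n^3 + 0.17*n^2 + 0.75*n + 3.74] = 14.36*n^3 - 3.18*n^2 + 0.34*n + 0.75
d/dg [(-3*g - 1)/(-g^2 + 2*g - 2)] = (-3*g^2 - 2*g + 8)/(g^4 - 4*g^3 + 8*g^2 - 8*g + 4)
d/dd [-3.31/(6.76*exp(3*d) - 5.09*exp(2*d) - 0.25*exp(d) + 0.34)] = (67.1268*exp(2*d) - 33.6958*exp(d) - 0.8275)*exp(d)/(6.76*exp(3*d) - 5.09*exp(2*d) - 0.25*exp(d) + 0.34)^2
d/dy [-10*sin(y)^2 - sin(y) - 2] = -(20*sin(y) + 1)*cos(y)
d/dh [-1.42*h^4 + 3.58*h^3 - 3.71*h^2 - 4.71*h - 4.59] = -5.68*h^3 + 10.74*h^2 - 7.42*h - 4.71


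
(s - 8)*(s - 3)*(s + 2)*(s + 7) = s^4 - 2*s^3 - 61*s^2 + 62*s + 336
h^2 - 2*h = h*(h - 2)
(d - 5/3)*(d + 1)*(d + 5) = d^3 + 13*d^2/3 - 5*d - 25/3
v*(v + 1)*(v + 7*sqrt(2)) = v^3 + v^2 + 7*sqrt(2)*v^2 + 7*sqrt(2)*v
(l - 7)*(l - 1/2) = l^2 - 15*l/2 + 7/2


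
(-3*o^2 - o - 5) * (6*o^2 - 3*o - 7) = -18*o^4 + 3*o^3 - 6*o^2 + 22*o + 35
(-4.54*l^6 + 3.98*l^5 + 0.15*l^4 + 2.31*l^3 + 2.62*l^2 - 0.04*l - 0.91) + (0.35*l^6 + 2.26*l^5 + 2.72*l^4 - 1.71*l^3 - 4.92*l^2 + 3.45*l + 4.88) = -4.19*l^6 + 6.24*l^5 + 2.87*l^4 + 0.6*l^3 - 2.3*l^2 + 3.41*l + 3.97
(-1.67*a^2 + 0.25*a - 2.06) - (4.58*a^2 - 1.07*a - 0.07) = -6.25*a^2 + 1.32*a - 1.99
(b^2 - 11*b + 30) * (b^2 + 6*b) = b^4 - 5*b^3 - 36*b^2 + 180*b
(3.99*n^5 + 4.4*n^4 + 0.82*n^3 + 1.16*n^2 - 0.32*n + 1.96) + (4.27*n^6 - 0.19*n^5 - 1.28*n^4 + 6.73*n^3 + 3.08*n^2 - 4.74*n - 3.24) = 4.27*n^6 + 3.8*n^5 + 3.12*n^4 + 7.55*n^3 + 4.24*n^2 - 5.06*n - 1.28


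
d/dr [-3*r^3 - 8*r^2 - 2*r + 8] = -9*r^2 - 16*r - 2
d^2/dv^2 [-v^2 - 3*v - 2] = -2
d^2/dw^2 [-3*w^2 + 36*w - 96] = -6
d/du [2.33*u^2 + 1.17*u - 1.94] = 4.66*u + 1.17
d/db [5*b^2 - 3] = 10*b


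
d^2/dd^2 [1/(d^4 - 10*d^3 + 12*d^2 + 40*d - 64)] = 4*(3*(-d^2 + 5*d - 2)*(d^4 - 10*d^3 + 12*d^2 + 40*d - 64) + 2*(2*d^3 - 15*d^2 + 12*d + 20)^2)/(d^4 - 10*d^3 + 12*d^2 + 40*d - 64)^3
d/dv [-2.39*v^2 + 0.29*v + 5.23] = 0.29 - 4.78*v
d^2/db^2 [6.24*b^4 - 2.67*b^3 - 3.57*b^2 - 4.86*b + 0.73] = 74.88*b^2 - 16.02*b - 7.14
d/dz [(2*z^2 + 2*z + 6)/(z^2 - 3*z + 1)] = 4*(-2*z^2 - 2*z + 5)/(z^4 - 6*z^3 + 11*z^2 - 6*z + 1)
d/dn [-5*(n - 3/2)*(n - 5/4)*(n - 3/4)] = -15*n^2 + 35*n - 315/16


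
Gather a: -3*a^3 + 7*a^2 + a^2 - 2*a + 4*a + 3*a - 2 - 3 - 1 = -3*a^3 + 8*a^2 + 5*a - 6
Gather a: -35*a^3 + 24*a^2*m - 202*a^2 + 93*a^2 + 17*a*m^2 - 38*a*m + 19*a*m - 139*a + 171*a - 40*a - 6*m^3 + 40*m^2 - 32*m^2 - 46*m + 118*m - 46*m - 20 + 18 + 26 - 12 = -35*a^3 + a^2*(24*m - 109) + a*(17*m^2 - 19*m - 8) - 6*m^3 + 8*m^2 + 26*m + 12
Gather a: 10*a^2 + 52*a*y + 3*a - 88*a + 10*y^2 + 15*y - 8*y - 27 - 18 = 10*a^2 + a*(52*y - 85) + 10*y^2 + 7*y - 45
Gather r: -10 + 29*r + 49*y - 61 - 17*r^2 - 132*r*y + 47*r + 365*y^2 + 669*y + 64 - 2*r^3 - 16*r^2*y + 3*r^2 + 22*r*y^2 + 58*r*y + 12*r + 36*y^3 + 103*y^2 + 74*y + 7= -2*r^3 + r^2*(-16*y - 14) + r*(22*y^2 - 74*y + 88) + 36*y^3 + 468*y^2 + 792*y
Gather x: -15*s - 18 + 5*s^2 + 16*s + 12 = 5*s^2 + s - 6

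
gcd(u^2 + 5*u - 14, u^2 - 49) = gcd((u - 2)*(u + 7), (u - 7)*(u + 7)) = u + 7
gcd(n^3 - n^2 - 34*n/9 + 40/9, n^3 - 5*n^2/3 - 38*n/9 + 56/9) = n^2 + 2*n/3 - 8/3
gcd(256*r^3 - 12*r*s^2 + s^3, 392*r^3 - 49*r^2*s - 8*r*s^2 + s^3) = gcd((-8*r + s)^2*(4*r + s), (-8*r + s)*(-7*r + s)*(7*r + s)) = 8*r - s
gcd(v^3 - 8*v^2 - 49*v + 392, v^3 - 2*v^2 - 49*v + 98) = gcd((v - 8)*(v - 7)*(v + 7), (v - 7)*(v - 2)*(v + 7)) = v^2 - 49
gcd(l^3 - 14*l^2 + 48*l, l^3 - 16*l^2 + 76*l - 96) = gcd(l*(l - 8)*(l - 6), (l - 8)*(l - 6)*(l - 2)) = l^2 - 14*l + 48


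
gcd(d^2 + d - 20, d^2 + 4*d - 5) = d + 5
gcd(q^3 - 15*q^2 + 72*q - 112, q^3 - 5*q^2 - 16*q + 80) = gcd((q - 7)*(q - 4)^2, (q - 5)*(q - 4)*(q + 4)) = q - 4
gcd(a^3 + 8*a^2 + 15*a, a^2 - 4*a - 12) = 1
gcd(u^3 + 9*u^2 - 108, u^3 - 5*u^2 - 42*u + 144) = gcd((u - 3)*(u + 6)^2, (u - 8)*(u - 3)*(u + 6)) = u^2 + 3*u - 18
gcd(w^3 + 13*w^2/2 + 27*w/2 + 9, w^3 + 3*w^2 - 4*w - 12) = w^2 + 5*w + 6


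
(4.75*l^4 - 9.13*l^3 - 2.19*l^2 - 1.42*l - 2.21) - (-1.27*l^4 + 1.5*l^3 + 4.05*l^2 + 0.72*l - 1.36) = 6.02*l^4 - 10.63*l^3 - 6.24*l^2 - 2.14*l - 0.85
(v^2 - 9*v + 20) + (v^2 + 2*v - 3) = 2*v^2 - 7*v + 17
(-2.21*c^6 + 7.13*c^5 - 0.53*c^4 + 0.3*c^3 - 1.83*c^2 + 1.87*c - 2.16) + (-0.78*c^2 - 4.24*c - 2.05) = -2.21*c^6 + 7.13*c^5 - 0.53*c^4 + 0.3*c^3 - 2.61*c^2 - 2.37*c - 4.21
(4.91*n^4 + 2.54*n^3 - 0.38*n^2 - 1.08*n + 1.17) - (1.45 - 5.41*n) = 4.91*n^4 + 2.54*n^3 - 0.38*n^2 + 4.33*n - 0.28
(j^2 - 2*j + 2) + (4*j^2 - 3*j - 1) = 5*j^2 - 5*j + 1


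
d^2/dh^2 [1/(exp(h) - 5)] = (exp(h) + 5)*exp(h)/(exp(h) - 5)^3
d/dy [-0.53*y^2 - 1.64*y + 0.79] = -1.06*y - 1.64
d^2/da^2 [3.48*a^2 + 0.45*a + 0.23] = 6.96000000000000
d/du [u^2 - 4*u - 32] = 2*u - 4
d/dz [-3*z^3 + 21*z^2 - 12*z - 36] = -9*z^2 + 42*z - 12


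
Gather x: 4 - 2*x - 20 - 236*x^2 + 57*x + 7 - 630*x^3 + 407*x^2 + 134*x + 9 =-630*x^3 + 171*x^2 + 189*x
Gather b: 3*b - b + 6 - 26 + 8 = 2*b - 12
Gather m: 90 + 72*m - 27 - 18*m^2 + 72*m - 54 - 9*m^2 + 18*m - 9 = -27*m^2 + 162*m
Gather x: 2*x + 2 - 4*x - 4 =-2*x - 2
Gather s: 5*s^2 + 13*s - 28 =5*s^2 + 13*s - 28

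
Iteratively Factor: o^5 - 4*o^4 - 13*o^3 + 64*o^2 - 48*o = (o + 4)*(o^4 - 8*o^3 + 19*o^2 - 12*o) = o*(o + 4)*(o^3 - 8*o^2 + 19*o - 12) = o*(o - 3)*(o + 4)*(o^2 - 5*o + 4) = o*(o - 3)*(o - 1)*(o + 4)*(o - 4)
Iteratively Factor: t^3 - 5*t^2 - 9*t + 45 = (t - 5)*(t^2 - 9) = (t - 5)*(t + 3)*(t - 3)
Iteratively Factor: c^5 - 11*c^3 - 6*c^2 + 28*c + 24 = (c - 3)*(c^4 + 3*c^3 - 2*c^2 - 12*c - 8) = (c - 3)*(c + 2)*(c^3 + c^2 - 4*c - 4) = (c - 3)*(c - 2)*(c + 2)*(c^2 + 3*c + 2) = (c - 3)*(c - 2)*(c + 1)*(c + 2)*(c + 2)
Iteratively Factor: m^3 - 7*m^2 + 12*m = (m)*(m^2 - 7*m + 12) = m*(m - 3)*(m - 4)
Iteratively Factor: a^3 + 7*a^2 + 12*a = (a + 4)*(a^2 + 3*a) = (a + 3)*(a + 4)*(a)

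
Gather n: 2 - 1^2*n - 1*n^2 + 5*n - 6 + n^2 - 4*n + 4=0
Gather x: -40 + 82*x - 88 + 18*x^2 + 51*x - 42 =18*x^2 + 133*x - 170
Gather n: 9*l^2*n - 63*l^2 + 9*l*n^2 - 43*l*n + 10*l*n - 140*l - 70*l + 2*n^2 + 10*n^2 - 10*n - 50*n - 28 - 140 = -63*l^2 - 210*l + n^2*(9*l + 12) + n*(9*l^2 - 33*l - 60) - 168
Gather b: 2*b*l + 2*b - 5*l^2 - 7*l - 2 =b*(2*l + 2) - 5*l^2 - 7*l - 2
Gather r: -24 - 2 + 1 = -25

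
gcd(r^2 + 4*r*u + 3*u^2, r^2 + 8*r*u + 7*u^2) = r + u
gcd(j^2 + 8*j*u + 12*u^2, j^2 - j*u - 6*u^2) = j + 2*u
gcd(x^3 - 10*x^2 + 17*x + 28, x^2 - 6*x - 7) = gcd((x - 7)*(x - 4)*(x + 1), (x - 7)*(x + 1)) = x^2 - 6*x - 7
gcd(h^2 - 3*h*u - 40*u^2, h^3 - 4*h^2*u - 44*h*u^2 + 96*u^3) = -h + 8*u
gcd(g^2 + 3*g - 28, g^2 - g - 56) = g + 7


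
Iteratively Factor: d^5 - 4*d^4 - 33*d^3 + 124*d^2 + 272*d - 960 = (d - 5)*(d^4 + d^3 - 28*d^2 - 16*d + 192) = (d - 5)*(d + 4)*(d^3 - 3*d^2 - 16*d + 48) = (d - 5)*(d - 4)*(d + 4)*(d^2 + d - 12) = (d - 5)*(d - 4)*(d + 4)^2*(d - 3)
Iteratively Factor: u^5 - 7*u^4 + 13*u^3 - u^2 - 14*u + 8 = (u - 1)*(u^4 - 6*u^3 + 7*u^2 + 6*u - 8) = (u - 2)*(u - 1)*(u^3 - 4*u^2 - u + 4) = (u - 2)*(u - 1)^2*(u^2 - 3*u - 4) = (u - 2)*(u - 1)^2*(u + 1)*(u - 4)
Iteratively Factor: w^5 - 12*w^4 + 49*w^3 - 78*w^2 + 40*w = (w)*(w^4 - 12*w^3 + 49*w^2 - 78*w + 40) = w*(w - 1)*(w^3 - 11*w^2 + 38*w - 40) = w*(w - 4)*(w - 1)*(w^2 - 7*w + 10) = w*(w - 5)*(w - 4)*(w - 1)*(w - 2)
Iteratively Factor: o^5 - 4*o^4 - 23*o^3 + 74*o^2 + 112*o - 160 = (o - 4)*(o^4 - 23*o^2 - 18*o + 40) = (o - 4)*(o + 4)*(o^3 - 4*o^2 - 7*o + 10) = (o - 4)*(o + 2)*(o + 4)*(o^2 - 6*o + 5) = (o - 5)*(o - 4)*(o + 2)*(o + 4)*(o - 1)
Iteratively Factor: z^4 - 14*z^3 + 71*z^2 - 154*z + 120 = (z - 5)*(z^3 - 9*z^2 + 26*z - 24) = (z - 5)*(z - 2)*(z^2 - 7*z + 12) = (z - 5)*(z - 3)*(z - 2)*(z - 4)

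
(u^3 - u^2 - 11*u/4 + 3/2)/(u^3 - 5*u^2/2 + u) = (u + 3/2)/u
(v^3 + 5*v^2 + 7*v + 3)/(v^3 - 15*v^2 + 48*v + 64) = (v^2 + 4*v + 3)/(v^2 - 16*v + 64)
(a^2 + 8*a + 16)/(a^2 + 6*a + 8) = (a + 4)/(a + 2)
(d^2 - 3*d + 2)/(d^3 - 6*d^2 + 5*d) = (d - 2)/(d*(d - 5))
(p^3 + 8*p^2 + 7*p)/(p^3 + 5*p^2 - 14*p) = (p + 1)/(p - 2)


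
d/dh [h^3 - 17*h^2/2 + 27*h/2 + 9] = 3*h^2 - 17*h + 27/2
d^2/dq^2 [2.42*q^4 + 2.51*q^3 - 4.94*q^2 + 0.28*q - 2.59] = 29.04*q^2 + 15.06*q - 9.88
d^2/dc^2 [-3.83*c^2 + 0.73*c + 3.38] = -7.66000000000000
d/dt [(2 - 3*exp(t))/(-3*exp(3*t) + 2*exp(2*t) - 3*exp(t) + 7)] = (-18*exp(3*t) + 24*exp(2*t) - 8*exp(t) - 15)*exp(t)/(9*exp(6*t) - 12*exp(5*t) + 22*exp(4*t) - 54*exp(3*t) + 37*exp(2*t) - 42*exp(t) + 49)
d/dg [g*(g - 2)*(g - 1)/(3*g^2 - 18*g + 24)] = (g^2 - 8*g + 4)/(3*(g^2 - 8*g + 16))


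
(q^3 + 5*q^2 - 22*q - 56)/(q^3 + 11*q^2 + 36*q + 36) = (q^2 + 3*q - 28)/(q^2 + 9*q + 18)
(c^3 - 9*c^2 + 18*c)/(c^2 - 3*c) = c - 6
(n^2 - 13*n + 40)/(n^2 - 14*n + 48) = (n - 5)/(n - 6)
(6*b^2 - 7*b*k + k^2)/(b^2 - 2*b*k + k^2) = (6*b - k)/(b - k)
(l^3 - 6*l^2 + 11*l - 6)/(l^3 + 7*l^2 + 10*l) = (l^3 - 6*l^2 + 11*l - 6)/(l*(l^2 + 7*l + 10))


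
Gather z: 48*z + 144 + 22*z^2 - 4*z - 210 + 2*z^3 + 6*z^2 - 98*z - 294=2*z^3 + 28*z^2 - 54*z - 360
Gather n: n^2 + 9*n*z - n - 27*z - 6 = n^2 + n*(9*z - 1) - 27*z - 6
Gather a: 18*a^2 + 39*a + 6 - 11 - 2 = 18*a^2 + 39*a - 7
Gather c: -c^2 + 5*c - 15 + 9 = -c^2 + 5*c - 6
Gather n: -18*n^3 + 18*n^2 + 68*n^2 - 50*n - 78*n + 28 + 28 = -18*n^3 + 86*n^2 - 128*n + 56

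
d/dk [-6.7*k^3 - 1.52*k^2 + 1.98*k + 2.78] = -20.1*k^2 - 3.04*k + 1.98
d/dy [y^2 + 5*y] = 2*y + 5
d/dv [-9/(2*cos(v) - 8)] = -9*sin(v)/(2*(cos(v) - 4)^2)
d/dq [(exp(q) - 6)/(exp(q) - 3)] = 3*exp(q)/(exp(q) - 3)^2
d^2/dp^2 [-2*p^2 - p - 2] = -4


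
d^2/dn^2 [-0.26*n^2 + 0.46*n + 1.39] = -0.520000000000000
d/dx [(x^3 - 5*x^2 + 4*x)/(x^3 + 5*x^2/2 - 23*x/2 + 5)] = 2*(15*x^4 - 62*x^3 + 125*x^2 - 100*x + 40)/(4*x^6 + 20*x^5 - 67*x^4 - 190*x^3 + 629*x^2 - 460*x + 100)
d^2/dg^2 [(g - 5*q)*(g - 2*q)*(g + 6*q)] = 6*g - 2*q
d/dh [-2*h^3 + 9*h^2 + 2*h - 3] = -6*h^2 + 18*h + 2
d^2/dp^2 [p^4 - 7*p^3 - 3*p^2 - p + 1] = 12*p^2 - 42*p - 6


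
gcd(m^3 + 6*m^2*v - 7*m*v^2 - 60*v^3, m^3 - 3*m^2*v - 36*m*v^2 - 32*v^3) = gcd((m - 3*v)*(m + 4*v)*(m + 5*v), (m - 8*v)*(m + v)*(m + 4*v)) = m + 4*v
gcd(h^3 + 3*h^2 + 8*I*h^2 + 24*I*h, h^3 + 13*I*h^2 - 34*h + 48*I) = h + 8*I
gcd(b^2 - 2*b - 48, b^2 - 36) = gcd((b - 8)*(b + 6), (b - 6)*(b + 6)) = b + 6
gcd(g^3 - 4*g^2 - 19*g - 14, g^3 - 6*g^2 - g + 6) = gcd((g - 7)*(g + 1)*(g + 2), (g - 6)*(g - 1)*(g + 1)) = g + 1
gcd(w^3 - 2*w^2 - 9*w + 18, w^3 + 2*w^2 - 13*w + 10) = w - 2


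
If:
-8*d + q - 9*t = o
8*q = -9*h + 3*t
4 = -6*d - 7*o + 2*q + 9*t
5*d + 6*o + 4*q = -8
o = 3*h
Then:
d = 220/117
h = -406/351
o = -406/117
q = 100/117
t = -418/351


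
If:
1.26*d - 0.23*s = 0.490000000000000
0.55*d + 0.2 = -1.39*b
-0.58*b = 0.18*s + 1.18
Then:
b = 0.23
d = -0.94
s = -7.29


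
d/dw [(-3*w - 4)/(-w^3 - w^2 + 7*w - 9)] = (3*w^3 + 3*w^2 - 21*w - (3*w + 4)*(3*w^2 + 2*w - 7) + 27)/(w^3 + w^2 - 7*w + 9)^2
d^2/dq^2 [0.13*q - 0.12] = 0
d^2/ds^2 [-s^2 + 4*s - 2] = -2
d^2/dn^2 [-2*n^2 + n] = -4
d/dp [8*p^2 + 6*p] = 16*p + 6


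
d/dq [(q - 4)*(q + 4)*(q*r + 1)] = 3*q^2*r + 2*q - 16*r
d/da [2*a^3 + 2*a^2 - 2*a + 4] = 6*a^2 + 4*a - 2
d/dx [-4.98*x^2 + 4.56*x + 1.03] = 4.56 - 9.96*x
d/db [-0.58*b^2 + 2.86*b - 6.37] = 2.86 - 1.16*b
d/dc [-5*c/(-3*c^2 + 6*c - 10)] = 5*(10 - 3*c^2)/(9*c^4 - 36*c^3 + 96*c^2 - 120*c + 100)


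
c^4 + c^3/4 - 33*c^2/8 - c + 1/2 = (c - 2)*(c - 1/4)*(c + 1/2)*(c + 2)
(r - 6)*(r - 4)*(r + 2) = r^3 - 8*r^2 + 4*r + 48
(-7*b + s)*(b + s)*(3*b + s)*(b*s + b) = -21*b^4*s - 21*b^4 - 25*b^3*s^2 - 25*b^3*s - 3*b^2*s^3 - 3*b^2*s^2 + b*s^4 + b*s^3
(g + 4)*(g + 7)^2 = g^3 + 18*g^2 + 105*g + 196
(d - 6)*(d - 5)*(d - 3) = d^3 - 14*d^2 + 63*d - 90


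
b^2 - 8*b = b*(b - 8)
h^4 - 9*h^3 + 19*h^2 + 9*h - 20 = (h - 5)*(h - 4)*(h - 1)*(h + 1)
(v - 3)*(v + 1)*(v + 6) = v^3 + 4*v^2 - 15*v - 18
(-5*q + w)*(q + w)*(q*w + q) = -5*q^3*w - 5*q^3 - 4*q^2*w^2 - 4*q^2*w + q*w^3 + q*w^2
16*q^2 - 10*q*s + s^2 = (-8*q + s)*(-2*q + s)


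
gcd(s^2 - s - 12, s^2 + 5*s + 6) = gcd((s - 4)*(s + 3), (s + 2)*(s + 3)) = s + 3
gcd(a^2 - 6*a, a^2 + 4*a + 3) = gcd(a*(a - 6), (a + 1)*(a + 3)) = 1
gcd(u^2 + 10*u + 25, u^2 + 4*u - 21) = 1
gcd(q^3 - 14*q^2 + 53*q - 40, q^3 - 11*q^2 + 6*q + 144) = q - 8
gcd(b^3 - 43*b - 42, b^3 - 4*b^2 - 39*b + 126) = b^2 - b - 42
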